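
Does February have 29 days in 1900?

1900 is not a leap year (divisible by 100 but not 400).

No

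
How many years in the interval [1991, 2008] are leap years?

5

Years divisible by 4 in [1991, 2008]: 1992, 1996, 2000, 2004, 2008.
2000 is divisible by 400, so still leap.
No century exceptions apply. Count: 5.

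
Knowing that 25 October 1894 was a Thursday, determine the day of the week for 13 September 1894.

Count forward from the earlier date (September 13, 1894) to the later (October 25, 1894):
September 1894: 30 − 13 = 17 days remain.
October 1–25, 1894: 25 days.
Total: 17 + 25 = 42 days.
42 is a multiple of 7, so 13 September 1894 falls on the same weekday: Thursday.

Thursday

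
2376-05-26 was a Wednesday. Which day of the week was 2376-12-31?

Friday

May 2376: 31 − 26 = 5 days remain.
Then June (30), July (31), August (31), September (30), October (31), November (30): 30 + 31 + 31 + 30 + 31 + 30 = 183 days.
December 1–31, 2376: 31 days.
Total: 5 + 183 + 31 = 219 days.
219 mod 7 = 2, so 2 days after Wednesday is Friday.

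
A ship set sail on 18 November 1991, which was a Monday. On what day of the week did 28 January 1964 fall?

Tuesday

Count forward from the earlier date (January 28, 1964) to the later (November 18, 1991):
Day-of-year of January 28, 1964: 28.
Day-of-year of November 18, 1991: 322.
1964 has 366 days, so 366 − 28 = 338 days remain in 1964.
Full years 1965–1990: 20 common + 6 leap = 20×365 + 6×366 = 9496 days.
Total: 338 + 9496 + 322 = 10156 days.
10156 mod 7 = 6, so 6 days before Monday is Tuesday.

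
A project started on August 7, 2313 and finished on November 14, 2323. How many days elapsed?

3751

From August 7, 2313 to August 7, 2323: 10 years, of which 2 contain a Feb 29 — 8×365 + 2×366 = 3652 days.
August 2323: 31 − 7 = 24 days remain.
Then September (30), October (31): 30 + 31 = 61 days.
November 1–14, 2323: 14 days.
Residual: 99 days.
Total: 3751 days.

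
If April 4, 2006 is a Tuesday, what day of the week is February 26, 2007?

April 2006: 30 − 4 = 26 days remain.
Then 9 full months totalling 276 days.
February 1–26, 2007: 26 days (2007 is not a leap year).
Total: 26 + 276 + 26 = 328 days.
328 mod 7 = 6, so 6 days after Tuesday is Monday.

Monday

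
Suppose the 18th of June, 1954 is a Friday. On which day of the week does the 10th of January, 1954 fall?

Sunday

Count forward from the earlier date (January 10, 1954) to the later (June 18, 1954):
January 1954: 31 − 10 = 21 days remain.
Then February 1954 (28), March (31), April (30), May (31): 28 + 31 + 30 + 31 = 120 days.
June 1–18, 1954: 18 days.
Total: 21 + 120 + 18 = 159 days.
159 mod 7 = 5, so 5 days before Friday is Sunday.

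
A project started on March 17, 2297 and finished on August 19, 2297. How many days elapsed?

March 2297: 31 − 17 = 14 days remain.
Then April (30), May (31), June (30), July (31): 30 + 31 + 30 + 31 = 122 days.
August 1–19, 2297: 19 days.
Total: 14 + 122 + 19 = 155 days.

155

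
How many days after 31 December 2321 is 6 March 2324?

796

December 31, 2321 → December 31, 2322: 365 days.
December 31, 2322 → December 31, 2323: 365 days.
December 2323: 31 − 31 = 0 days remain.
Then January (31), February 2324 (29): 31 + 29 = 60 days.
March 1–6, 2324: 6 days.
Residual: 66 days.
Total: 796 days.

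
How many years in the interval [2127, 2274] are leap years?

Years divisible by 4: 2128, 2132, …, 2272 — 37 in all.
Of these, 2200 is divisible by 100 but not 400, so not leap.
Leap years: 37 − 1 = 36.

36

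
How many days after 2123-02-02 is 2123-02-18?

Within February 2123: 18 − 2 = 16 days.

16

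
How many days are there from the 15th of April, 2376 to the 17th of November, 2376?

April 2376: 30 − 15 = 15 days remain.
Then May (31), June (30), July (31), August (31), September (30), October (31): 31 + 30 + 31 + 31 + 30 + 31 = 184 days.
November 1–17, 2376: 17 days.
Total: 15 + 184 + 17 = 216 days.

216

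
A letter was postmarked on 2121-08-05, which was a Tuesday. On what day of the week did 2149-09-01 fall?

Day-of-year of August 5, 2121: 217.
Day-of-year of September 1, 2149: 244.
2121 has 365 days, so 365 − 217 = 148 days remain in 2121.
Full years 2122–2148: 20 common + 7 leap = 20×365 + 7×366 = 9862 days.
Total: 148 + 9862 + 244 = 10254 days.
10254 mod 7 = 6, so 6 days after Tuesday is Monday.

Monday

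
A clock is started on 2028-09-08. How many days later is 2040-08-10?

From September 8, 2028 to September 8, 2039: 11 years, of which 2 contain a Feb 29 — 9×365 + 2×366 = 4017 days.
September 2039: 30 − 8 = 22 days remain.
Then 10 full months totalling 305 days.
August 1–10, 2040: 10 days.
Residual: 337 days.
Total: 4354 days.

4354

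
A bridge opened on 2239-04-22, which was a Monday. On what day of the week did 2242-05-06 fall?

Friday

April 22, 2239 → April 22, 2240: 366 days (2240 is a leap year).
April 22, 2240 → April 22, 2241: 365 days.
April 22, 2241 → April 22, 2242: 365 days.
April 2242: 30 − 22 = 8 days remain.
May 1–6, 2242: 6 days.
Residual: 14 days.
Total: 1110 days.
1110 mod 7 = 4, so 4 days after Monday is Friday.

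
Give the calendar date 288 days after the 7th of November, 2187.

the 21st of August, 2188

Count 288 days after November 7, 2187:
November 2187: 30 − 7 = 23 days remain.
Then December (31), January (31), February 2188 (29), March (31), April (30), May (31), June (30), July (31): 31 + 31 + 29 + 31 + 30 + 31 + 30 + 31 = 244 days.
August 1–21, 2188: 21 days.
Total: 23 + 244 + 21 = 288 days.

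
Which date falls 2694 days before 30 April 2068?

14 December 2060

Count 2694 days before April 30, 2068:
From December 14, 2060 to December 14, 2067: 7 years, of which 1 contains a Feb 29 — 6×365 + 1×366 = 2556 days.
December 2067: 31 − 14 = 17 days remain.
Then January (31), February 2068 (29), March (31): 31 + 29 + 31 = 91 days.
April 1–30, 2068: 30 days.
Residual: 138 days.
Total: 2694 days.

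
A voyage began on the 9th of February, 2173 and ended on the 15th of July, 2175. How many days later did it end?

886

Day-of-year of February 9, 2173: 40.
Day-of-year of July 15, 2175: 196.
2173 has 365 days, so 365 − 40 = 325 days remain in 2173.
Full years: 2174: 365. Sum = 365.
Total: 325 + 365 + 196 = 886 days.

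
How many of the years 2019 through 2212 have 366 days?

47

Years divisible by 4: 2020, 2024, …, 2212 — 49 in all.
Of these, 2100, 2200 are divisible by 100 but not 400, so not leap.
Leap years: 49 − 2 = 47.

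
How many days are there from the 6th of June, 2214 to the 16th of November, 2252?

14043

Day-of-year of June 6, 2214: 157.
Day-of-year of November 16, 2252: 321.
2214 has 365 days, so 365 − 157 = 208 days remain in 2214.
Full years 2215–2251: 28 common + 9 leap = 28×365 + 9×366 = 13514 days.
Total: 208 + 13514 + 321 = 14043 days.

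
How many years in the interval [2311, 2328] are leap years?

Years divisible by 4 in [2311, 2328]: 2312, 2316, 2320, 2324, 2328.
No century exceptions apply. Count: 5.

5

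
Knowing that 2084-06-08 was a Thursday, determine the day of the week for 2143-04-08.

Day-of-year of June 8, 2084: 160.
Day-of-year of April 8, 2143: 98.
2084 has 366 days, so 366 − 160 = 206 days remain in 2084.
Full years 2085–2142: 45 common + 13 leap = 45×365 + 13×366 = 21183 days.
Total: 206 + 21183 + 98 = 21487 days.
21487 mod 7 = 4, so 4 days after Thursday is Monday.

Monday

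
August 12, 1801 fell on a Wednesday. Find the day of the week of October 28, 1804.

August 12, 1801 → August 12, 1802: 365 days.
August 12, 1802 → August 12, 1803: 365 days.
August 12, 1803 → August 12, 1804: 366 days (1804 is a leap year).
August 1804: 31 − 12 = 19 days remain.
Then September (30): 30 days.
October 1–28, 1804: 28 days.
Residual: 77 days.
Total: 1173 days.
1173 mod 7 = 4, so 4 days after Wednesday is Sunday.

Sunday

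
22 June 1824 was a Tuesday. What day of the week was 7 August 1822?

Wednesday

Count forward from the earlier date (August 7, 1822) to the later (June 22, 1824):
August 7, 1822 → August 7, 1823: 365 days.
August 1823: 31 − 7 = 24 days remain.
Then 9 full months totalling 274 days.
June 1–22, 1824: 22 days.
Residual: 320 days.
Total: 685 days.
685 mod 7 = 6, so 6 days before Tuesday is Wednesday.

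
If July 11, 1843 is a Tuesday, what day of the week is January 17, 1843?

Count forward from the earlier date (January 17, 1843) to the later (July 11, 1843):
January 1843: 31 − 17 = 14 days remain.
Then February 1843 (28), March (31), April (30), May (31), June (30): 28 + 31 + 30 + 31 + 30 = 150 days.
July 1–11, 1843: 11 days.
Total: 14 + 150 + 11 = 175 days.
175 is a multiple of 7, so January 17, 1843 falls on the same weekday: Tuesday.

Tuesday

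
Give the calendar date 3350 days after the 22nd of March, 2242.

the 24th of May, 2251

Count 3350 days after March 22, 2242:
From March 22, 2242 to March 22, 2251: 9 years, of which 2 contain a Feb 29 — 7×365 + 2×366 = 3287 days.
March 2251: 31 − 22 = 9 days remain.
Then April (30): 30 days.
May 1–24, 2251: 24 days.
Residual: 63 days.
Total: 3350 days.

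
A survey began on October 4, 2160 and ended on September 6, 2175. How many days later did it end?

5450

From October 4, 2160 to October 4, 2174: 14 years, of which 3 contain a Feb 29 — 11×365 + 3×366 = 5113 days.
October 2174: 31 − 4 = 27 days remain.
Then 10 full months totalling 304 days.
September 1–6, 2175: 6 days.
Residual: 337 days.
Total: 5450 days.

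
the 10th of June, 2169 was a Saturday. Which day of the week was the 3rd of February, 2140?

Wednesday

Count forward from the earlier date (February 3, 2140) to the later (June 10, 2169):
From February 3, 2140 to February 3, 2169: 29 years, of which 8 contain a Feb 29 — 21×365 + 8×366 = 10593 days.
February 2169: 28 − 3 = 25 days remain (2169 is not a leap year, so February has 28 days).
Then March (31), April (30), May (31): 31 + 30 + 31 = 92 days.
June 1–10, 2169: 10 days.
Residual: 127 days.
Total: 10720 days.
10720 mod 7 = 3, so 3 days before Saturday is Wednesday.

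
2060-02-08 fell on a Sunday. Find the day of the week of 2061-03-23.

Wednesday

Day-of-year of February 8, 2060: 39.
Day-of-year of March 23, 2061: 82.
2060 has 366 days, so 366 − 39 = 327 days remain in 2060.
Total: 327 + 82 = 409 days.
409 mod 7 = 3, so 3 days after Sunday is Wednesday.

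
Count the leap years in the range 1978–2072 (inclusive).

Years divisible by 4: 1980, 1984, …, 2072 — 24 in all.
2000 is divisible by 400, so still leap.
No century exceptions apply. Count: 24.

24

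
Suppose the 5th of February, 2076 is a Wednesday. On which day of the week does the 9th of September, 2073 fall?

Saturday

Count forward from the earlier date (September 9, 2073) to the later (February 5, 2076):
September 9, 2073 → September 9, 2074: 365 days.
September 9, 2074 → September 9, 2075: 365 days.
September 2075: 30 − 9 = 21 days remain.
Then October (31), November (30), December (31), January (31): 31 + 30 + 31 + 31 = 123 days.
February 1–5, 2076: 5 days (2076 is a leap year).
Residual: 149 days.
Total: 879 days.
879 mod 7 = 4, so 4 days before Wednesday is Saturday.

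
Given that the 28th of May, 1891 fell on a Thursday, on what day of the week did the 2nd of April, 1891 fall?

Count forward from the earlier date (April 2, 1891) to the later (May 28, 1891):
April 1891: 30 − 2 = 28 days remain.
May 1–28, 1891: 28 days.
Total: 28 + 28 = 56 days.
56 is a multiple of 7, so the 2nd of April, 1891 falls on the same weekday: Thursday.

Thursday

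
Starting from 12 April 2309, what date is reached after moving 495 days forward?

20 August 2310

Count 495 days after April 12, 2309:
April 2309: 30 − 12 = 18 days remain.
Then 15 full months totalling 457 days.
August 1–20, 2310: 20 days.
Total: 18 + 457 + 20 = 495 days.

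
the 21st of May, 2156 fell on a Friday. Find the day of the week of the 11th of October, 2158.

May 21, 2156 → May 21, 2157: 365 days.
May 21, 2157 → May 21, 2158: 365 days.
May 2158: 31 − 21 = 10 days remain.
Then June (30), July (31), August (31), September (30): 30 + 31 + 31 + 30 = 122 days.
October 1–11, 2158: 11 days.
Residual: 143 days.
Total: 873 days.
873 mod 7 = 5, so 5 days after Friday is Wednesday.

Wednesday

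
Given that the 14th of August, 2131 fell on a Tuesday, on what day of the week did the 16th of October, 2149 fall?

Thursday

Day-of-year of August 14, 2131: 226.
Day-of-year of October 16, 2149: 289.
2131 has 365 days, so 365 − 226 = 139 days remain in 2131.
Full years 2132–2148: 12 common + 5 leap = 12×365 + 5×366 = 6210 days.
Total: 139 + 6210 + 289 = 6638 days.
6638 mod 7 = 2, so 2 days after Tuesday is Thursday.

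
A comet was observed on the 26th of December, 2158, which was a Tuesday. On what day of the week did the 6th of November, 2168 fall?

Sunday

Day-of-year of December 26, 2158: 360.
Day-of-year of November 6, 2168: 311.
2158 has 365 days, so 365 − 360 = 5 days remain in 2158.
Full years 2159–2167: 7 common + 2 leap = 7×365 + 2×366 = 3287 days.
Total: 5 + 3287 + 311 = 3603 days.
3603 mod 7 = 5, so 5 days after Tuesday is Sunday.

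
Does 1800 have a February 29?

No

1800 is not a leap year (divisible by 100 but not 400).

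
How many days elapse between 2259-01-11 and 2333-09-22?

27282

From January 11, 2259 to January 11, 2333: 74 years, of which 18 contain a Feb 29 — 56×365 + 18×366 = 27028 days.
(2300 is not a leap year (divisible by 100 but not 400).)
January 2333: 31 − 11 = 20 days remain.
Then February 2333 (28), March (31), April (30), May (31), June (30), July (31), August (31): 28 + 31 + 30 + 31 + 30 + 31 + 31 = 212 days.
September 1–22, 2333: 22 days.
Residual: 254 days.
Total: 27282 days.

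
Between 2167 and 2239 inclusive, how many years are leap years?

17

Years divisible by 4: 2168, 2172, …, 2236 — 18 in all.
Of these, 2200 is divisible by 100 but not 400, so not leap.
Leap years: 18 − 1 = 17.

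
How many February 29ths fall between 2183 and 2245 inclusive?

15

Years divisible by 4: 2184, 2188, …, 2244 — 16 in all.
Of these, 2200 is divisible by 100 but not 400, so not leap.
Leap years: 16 − 1 = 15.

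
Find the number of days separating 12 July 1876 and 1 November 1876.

112

July 1876: 31 − 12 = 19 days remain.
Then August (31), September (30), October (31): 31 + 30 + 31 = 92 days.
November 1, 1876: 1 day.
Total: 19 + 92 + 1 = 112 days.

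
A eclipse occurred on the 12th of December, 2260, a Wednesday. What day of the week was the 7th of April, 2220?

Friday

Count forward from the earlier date (April 7, 2220) to the later (December 12, 2260):
Day-of-year of April 7, 2220: 98.
Day-of-year of December 12, 2260: 347.
2220 has 366 days, so 366 − 98 = 268 days remain in 2220.
Full years 2221–2259: 30 common + 9 leap = 30×365 + 9×366 = 14244 days.
Total: 268 + 14244 + 347 = 14859 days.
14859 mod 7 = 5, so 5 days before Wednesday is Friday.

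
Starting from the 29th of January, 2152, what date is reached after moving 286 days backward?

the 18th of April, 2151

Count 286 days before January 29, 2152:
Day-of-year of April 18, 2151: 108.
Day-of-year of January 29, 2152: 29.
2151 has 365 days, so 365 − 108 = 257 days remain in 2151.
Total: 257 + 29 = 286 days.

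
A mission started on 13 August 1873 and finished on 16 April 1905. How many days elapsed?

From August 13, 1873 to August 13, 1904: 31 years, of which 7 contain a Feb 29 — 24×365 + 7×366 = 11322 days.
(1900 is not a leap year (divisible by 100 but not 400).)
August 1904: 31 − 13 = 18 days remain.
Then September (30), October (31), November (30), December (31), January (31), February 1905 (28), March (31): 30 + 31 + 30 + 31 + 31 + 28 + 31 = 212 days.
April 1–16, 1905: 16 days.
Residual: 246 days.
Total: 11568 days.

11568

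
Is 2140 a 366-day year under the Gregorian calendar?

Yes

2140 is a leap year.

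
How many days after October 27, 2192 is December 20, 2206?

5166

From October 27, 2192 to October 27, 2206: 14 years, of which 2 contain a Feb 29 — 12×365 + 2×366 = 5112 days.
(2200 is not a leap year (divisible by 100 but not 400).)
October 2206: 31 − 27 = 4 days remain.
Then November (30): 30 days.
December 1–20, 2206: 20 days.
Residual: 54 days.
Total: 5166 days.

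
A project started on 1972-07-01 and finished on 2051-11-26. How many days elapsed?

From July 1, 1972 to July 1, 2051: 79 years, of which 19 contain a Feb 29 — 60×365 + 19×366 = 28854 days.
(2000 is a leap year (divisible by 400).)
July 2051: 31 − 1 = 30 days remain.
Then August (31), September (30), October (31): 31 + 30 + 31 = 92 days.
November 1–26, 2051: 26 days.
Residual: 148 days.
Total: 29002 days.

29002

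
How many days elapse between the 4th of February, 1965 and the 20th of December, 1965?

319

February 1965: 28 − 4 = 24 days remain (1965 is not a leap year, so February has 28 days).
Then 9 full months totalling 275 days.
December 1–20, 1965: 20 days.
Total: 24 + 275 + 20 = 319 days.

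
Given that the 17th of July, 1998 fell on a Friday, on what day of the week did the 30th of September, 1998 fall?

Wednesday

July 1998: 31 − 17 = 14 days remain.
Then August (31): 31 days.
September 1–30, 1998: 30 days.
Total: 14 + 31 + 30 = 75 days.
75 mod 7 = 5, so 5 days after Friday is Wednesday.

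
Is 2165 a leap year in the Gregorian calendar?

No

2165 is not a leap year.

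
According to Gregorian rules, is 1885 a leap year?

No

1885 is not a leap year.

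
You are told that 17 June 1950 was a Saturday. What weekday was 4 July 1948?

Count forward from the earlier date (July 4, 1948) to the later (June 17, 1950):
Day-of-year of July 4, 1948: 186.
Day-of-year of June 17, 1950: 168.
1948 has 366 days, so 366 − 186 = 180 days remain in 1948.
Full years: 1949: 365. Sum = 365.
Total: 180 + 365 + 168 = 713 days.
713 mod 7 = 6, so 6 days before Saturday is Sunday.

Sunday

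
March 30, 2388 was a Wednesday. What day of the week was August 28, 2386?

Count forward from the earlier date (August 28, 2386) to the later (March 30, 2388):
August 2386: 31 − 28 = 3 days remain.
Then 18 full months totalling 547 days.
March 1–30, 2388: 30 days.
Total: 3 + 547 + 30 = 580 days.
580 mod 7 = 6, so 6 days before Wednesday is Thursday.

Thursday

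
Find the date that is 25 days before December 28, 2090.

December 3, 2090

Count 25 days before December 28, 2090:
Within December 2090: 28 − 3 = 25 days.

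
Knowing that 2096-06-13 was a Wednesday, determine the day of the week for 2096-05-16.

Count forward from the earlier date (May 16, 2096) to the later (June 13, 2096):
May 2096: 31 − 16 = 15 days remain.
June 1–13, 2096: 13 days.
Total: 15 + 13 = 28 days.
28 is a multiple of 7, so 2096-05-16 falls on the same weekday: Wednesday.

Wednesday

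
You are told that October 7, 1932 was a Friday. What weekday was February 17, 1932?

Count forward from the earlier date (February 17, 1932) to the later (October 7, 1932):
February 1932: 29 − 17 = 12 days remain (1932 is a leap year, so February has 29 days).
Then March (31), April (30), May (31), June (30), July (31), August (31), September (30): 31 + 30 + 31 + 30 + 31 + 31 + 30 = 214 days.
October 1–7, 1932: 7 days.
Total: 12 + 214 + 7 = 233 days.
233 mod 7 = 2, so 2 days before Friday is Wednesday.

Wednesday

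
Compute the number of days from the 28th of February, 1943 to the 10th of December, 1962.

7225

Day-of-year of February 28, 1943: 59.
Day-of-year of December 10, 1962: 344.
1943 has 365 days, so 365 − 59 = 306 days remain in 1943.
Full years 1944–1961: 13 common + 5 leap = 13×365 + 5×366 = 6575 days.
Total: 306 + 6575 + 344 = 7225 days.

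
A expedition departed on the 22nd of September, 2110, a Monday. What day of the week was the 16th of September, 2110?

Tuesday

Count forward from the earlier date (September 16, 2110) to the later (September 22, 2110):
Within September 2110: 22 − 16 = 6 days.
6 mod 7 = 6, so 6 days before Monday is Tuesday.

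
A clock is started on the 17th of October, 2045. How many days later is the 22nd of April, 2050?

1648

October 17, 2045 → October 17, 2046: 365 days.
October 17, 2046 → October 17, 2047: 365 days.
October 17, 2047 → October 17, 2048: 366 days (2048 is a leap year).
October 17, 2048 → October 17, 2049: 365 days.
October 2049: 31 − 17 = 14 days remain.
Then November (30), December (31), January (31), February 2050 (28), March (31): 30 + 31 + 31 + 28 + 31 = 151 days.
April 1–22, 2050: 22 days.
Residual: 187 days.
Total: 1648 days.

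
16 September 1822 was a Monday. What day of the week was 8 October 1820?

Count forward from the earlier date (October 8, 1820) to the later (September 16, 1822):
October 8, 1820 → October 8, 1821: 365 days.
October 1821: 31 − 8 = 23 days remain.
Then 10 full months totalling 304 days.
September 1–16, 1822: 16 days.
Residual: 343 days.
Total: 708 days.
708 mod 7 = 1, so 1 day before Monday is Sunday.

Sunday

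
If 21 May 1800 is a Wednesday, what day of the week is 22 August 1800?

May 1800: 31 − 21 = 10 days remain.
Then June (30), July (31): 30 + 31 = 61 days.
August 1–22, 1800: 22 days.
Total: 10 + 61 + 22 = 93 days.
93 mod 7 = 2, so 2 days after Wednesday is Friday.

Friday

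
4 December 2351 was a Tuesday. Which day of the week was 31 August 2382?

Tuesday

From December 4, 2351 to December 4, 2381: 30 years, of which 8 contain a Feb 29 — 22×365 + 8×366 = 10958 days.
December 2381: 31 − 4 = 27 days remain.
Then January (31), February 2382 (28), March (31), April (30), May (31), June (30), July (31): 31 + 28 + 31 + 30 + 31 + 30 + 31 = 212 days.
August 1–31, 2382: 31 days.
Residual: 270 days.
Total: 11228 days.
11228 is a multiple of 7, so 31 August 2382 falls on the same weekday: Tuesday.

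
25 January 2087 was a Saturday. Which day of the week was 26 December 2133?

Saturday

Day-of-year of January 25, 2087: 25.
Day-of-year of December 26, 2133: 360.
2087 has 365 days, so 365 − 25 = 340 days remain in 2087.
Full years 2088–2132: 34 common + 11 leap = 34×365 + 11×366 = 16436 days.
Total: 340 + 16436 + 360 = 17136 days.
17136 is a multiple of 7, so 26 December 2133 falls on the same weekday: Saturday.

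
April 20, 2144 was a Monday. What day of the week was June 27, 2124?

Count forward from the earlier date (June 27, 2124) to the later (April 20, 2144):
Day-of-year of June 27, 2124: 179.
Day-of-year of April 20, 2144: 111.
2124 has 366 days, so 366 − 179 = 187 days remain in 2124.
Full years 2125–2143: 15 common + 4 leap = 15×365 + 4×366 = 6939 days.
Total: 187 + 6939 + 111 = 7237 days.
7237 mod 7 = 6, so 6 days before Monday is Tuesday.

Tuesday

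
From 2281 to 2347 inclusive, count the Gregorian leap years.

Years divisible by 4: 2284, 2288, …, 2344 — 16 in all.
Of these, 2300 is divisible by 100 but not 400, so not leap.
Leap years: 16 − 1 = 15.

15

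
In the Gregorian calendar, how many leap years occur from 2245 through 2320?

Years divisible by 4: 2248, 2252, …, 2320 — 19 in all.
Of these, 2300 is divisible by 100 but not 400, so not leap.
Leap years: 19 − 1 = 18.

18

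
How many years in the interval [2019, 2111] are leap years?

22

Years divisible by 4: 2020, 2024, …, 2108 — 23 in all.
Of these, 2100 is divisible by 100 but not 400, so not leap.
Leap years: 23 − 1 = 22.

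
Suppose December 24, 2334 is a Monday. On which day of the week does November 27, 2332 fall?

Count forward from the earlier date (November 27, 2332) to the later (December 24, 2334):
November 2332: 30 − 27 = 3 days remain.
Then 24 full months totalling 730 days.
December 1–24, 2334: 24 days.
Total: 3 + 730 + 24 = 757 days.
757 mod 7 = 1, so 1 day before Monday is Sunday.

Sunday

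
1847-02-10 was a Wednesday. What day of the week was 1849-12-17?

Monday

February 10, 1847 → February 10, 1848: 365 days.
February 10, 1848 → February 10, 1849: 366 days (1848 is a leap year).
February 1849: 28 − 10 = 18 days remain (1849 is not a leap year, so February has 28 days).
Then 9 full months totalling 275 days.
December 1–17, 1849: 17 days.
Residual: 310 days.
Total: 1041 days.
1041 mod 7 = 5, so 5 days after Wednesday is Monday.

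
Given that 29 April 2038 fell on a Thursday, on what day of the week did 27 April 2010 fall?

Tuesday

Count forward from the earlier date (April 27, 2010) to the later (April 29, 2038):
Day-of-year of April 27, 2010: 117.
Day-of-year of April 29, 2038: 119.
2010 has 365 days, so 365 − 117 = 248 days remain in 2010.
Full years 2011–2037: 20 common + 7 leap = 20×365 + 7×366 = 9862 days.
Total: 248 + 9862 + 119 = 10229 days.
10229 mod 7 = 2, so 2 days before Thursday is Tuesday.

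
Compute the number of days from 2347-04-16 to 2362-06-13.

Day-of-year of April 16, 2347: 106.
Day-of-year of June 13, 2362: 164.
2347 has 365 days, so 365 − 106 = 259 days remain in 2347.
Full years 2348–2361: 10 common + 4 leap = 10×365 + 4×366 = 5114 days.
Total: 259 + 5114 + 164 = 5537 days.

5537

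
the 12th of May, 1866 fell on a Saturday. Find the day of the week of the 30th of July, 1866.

May 1866: 31 − 12 = 19 days remain.
Then June (30): 30 days.
July 1–30, 1866: 30 days.
Total: 19 + 30 + 30 = 79 days.
79 mod 7 = 2, so 2 days after Saturday is Monday.

Monday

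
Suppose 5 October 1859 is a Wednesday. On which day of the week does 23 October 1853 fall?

Count forward from the earlier date (October 23, 1853) to the later (October 5, 1859):
October 23, 1853 → October 23, 1854: 365 days.
October 23, 1854 → October 23, 1855: 365 days.
October 23, 1855 → October 23, 1856: 366 days (1856 is a leap year).
October 23, 1856 → October 23, 1857: 365 days.
October 23, 1857 → October 23, 1858: 365 days.
October 1858: 31 − 23 = 8 days remain.
Then 11 full months totalling 334 days.
October 1–5, 1859: 5 days.
Residual: 347 days.
Total: 2173 days.
2173 mod 7 = 3, so 3 days before Wednesday is Sunday.

Sunday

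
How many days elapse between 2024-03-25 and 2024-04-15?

March 2024: 31 − 25 = 6 days remain.
April 1–15, 2024: 15 days.
Total: 6 + 15 = 21 days.

21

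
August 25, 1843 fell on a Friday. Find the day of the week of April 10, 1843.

Monday

Count forward from the earlier date (April 10, 1843) to the later (August 25, 1843):
April 1843: 30 − 10 = 20 days remain.
Then May (31), June (30), July (31): 31 + 30 + 31 = 92 days.
August 1–25, 1843: 25 days.
Total: 20 + 92 + 25 = 137 days.
137 mod 7 = 4, so 4 days before Friday is Monday.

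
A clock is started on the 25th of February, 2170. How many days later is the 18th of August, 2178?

From February 25, 2170 to February 25, 2178: 8 years, of which 2 contain a Feb 29 — 6×365 + 2×366 = 2922 days.
February 2178: 28 − 25 = 3 days remain (2178 is not a leap year, so February has 28 days).
Then March (31), April (30), May (31), June (30), July (31): 31 + 30 + 31 + 30 + 31 = 153 days.
August 1–18, 2178: 18 days.
Residual: 174 days.
Total: 3096 days.

3096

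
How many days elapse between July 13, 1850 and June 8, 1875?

9096

Day-of-year of July 13, 1850: 194.
Day-of-year of June 8, 1875: 159.
1850 has 365 days, so 365 − 194 = 171 days remain in 1850.
Full years 1851–1874: 18 common + 6 leap = 18×365 + 6×366 = 8766 days.
Total: 171 + 8766 + 159 = 9096 days.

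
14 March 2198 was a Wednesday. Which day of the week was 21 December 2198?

Friday

March 2198: 31 − 14 = 17 days remain.
Then April (30), May (31), June (30), July (31), August (31), September (30), October (31), November (30): 30 + 31 + 30 + 31 + 31 + 30 + 31 + 30 = 244 days.
December 1–21, 2198: 21 days.
Total: 17 + 244 + 21 = 282 days.
282 mod 7 = 2, so 2 days after Wednesday is Friday.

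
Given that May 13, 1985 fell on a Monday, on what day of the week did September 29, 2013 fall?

Sunday

From May 13, 1985 to May 13, 2013: 28 years, of which 7 contain a Feb 29 — 21×365 + 7×366 = 10227 days.
(2000 is a leap year (divisible by 400).)
May 2013: 31 − 13 = 18 days remain.
Then June (30), July (31), August (31): 30 + 31 + 31 = 92 days.
September 1–29, 2013: 29 days.
Residual: 139 days.
Total: 10366 days.
10366 mod 7 = 6, so 6 days after Monday is Sunday.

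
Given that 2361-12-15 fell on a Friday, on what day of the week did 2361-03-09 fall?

Count forward from the earlier date (March 9, 2361) to the later (December 15, 2361):
March 2361: 31 − 9 = 22 days remain.
Then April (30), May (31), June (30), July (31), August (31), September (30), October (31), November (30): 30 + 31 + 30 + 31 + 31 + 30 + 31 + 30 = 244 days.
December 1–15, 2361: 15 days.
Total: 22 + 244 + 15 = 281 days.
281 mod 7 = 1, so 1 day before Friday is Thursday.

Thursday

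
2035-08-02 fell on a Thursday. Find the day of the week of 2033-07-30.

Count forward from the earlier date (July 30, 2033) to the later (August 2, 2035):
July 30, 2033 → July 30, 2034: 365 days.
July 30, 2034 → July 30, 2035: 365 days.
July 2035: 31 − 30 = 1 day remains.
August 1–2, 2035: 2 days.
Residual: 3 days.
Total: 733 days.
733 mod 7 = 5, so 5 days before Thursday is Saturday.

Saturday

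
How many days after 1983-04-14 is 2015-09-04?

11831

From April 14, 1983 to April 14, 2015: 32 years, of which 8 contain a Feb 29 — 24×365 + 8×366 = 11688 days.
(2000 is a leap year (divisible by 400).)
April 2015: 30 − 14 = 16 days remain.
Then May (31), June (30), July (31), August (31): 31 + 30 + 31 + 31 = 123 days.
September 1–4, 2015: 4 days.
Residual: 143 days.
Total: 11831 days.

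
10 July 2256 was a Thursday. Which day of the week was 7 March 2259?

Monday

July 10, 2256 → July 10, 2257: 365 days.
July 10, 2257 → July 10, 2258: 365 days.
July 2258: 31 − 10 = 21 days remain.
Then August (31), September (30), October (31), November (30), December (31), January (31), February 2259 (28): 31 + 30 + 31 + 30 + 31 + 31 + 28 = 212 days.
March 1–7, 2259: 7 days.
Residual: 240 days.
Total: 970 days.
970 mod 7 = 4, so 4 days after Thursday is Monday.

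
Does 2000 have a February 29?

Yes

2000 is a leap year (divisible by 400).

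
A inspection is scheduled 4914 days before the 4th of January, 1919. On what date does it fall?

the 22nd of July, 1905

Count 4914 days before January 4, 1919:
From July 22, 1905 to July 22, 1918: 13 years, of which 3 contain a Feb 29 — 10×365 + 3×366 = 4748 days.
July 1918: 31 − 22 = 9 days remain.
Then August (31), September (30), October (31), November (30), December (31): 31 + 30 + 31 + 30 + 31 = 153 days.
January 1–4, 1919: 4 days.
Residual: 166 days.
Total: 4914 days.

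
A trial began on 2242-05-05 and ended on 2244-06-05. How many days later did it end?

Day-of-year of May 5, 2242: 125.
Day-of-year of June 5, 2244: 157.
2242 has 365 days, so 365 − 125 = 240 days remain in 2242.
Full years: 2243: 365. Sum = 365.
Total: 240 + 365 + 157 = 762 days.

762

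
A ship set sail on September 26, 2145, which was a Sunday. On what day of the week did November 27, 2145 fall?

September 2145: 30 − 26 = 4 days remain.
Then October (31): 31 days.
November 1–27, 2145: 27 days.
Total: 4 + 31 + 27 = 62 days.
62 mod 7 = 6, so 6 days after Sunday is Saturday.

Saturday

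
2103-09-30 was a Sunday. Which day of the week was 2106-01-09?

September 30, 2103 → September 30, 2104: 366 days (2104 is a leap year).
September 30, 2104 → September 30, 2105: 365 days.
September 2105: 30 − 30 = 0 days remain.
Then October (31), November (30), December (31): 31 + 30 + 31 = 92 days.
January 1–9, 2106: 9 days.
Residual: 101 days.
Total: 832 days.
832 mod 7 = 6, so 6 days after Sunday is Saturday.

Saturday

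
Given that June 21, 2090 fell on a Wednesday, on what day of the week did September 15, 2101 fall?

From June 21, 2090 to June 21, 2101: 11 years, of which 2 contain a Feb 29 — 9×365 + 2×366 = 4017 days.
(2100 is not a leap year (divisible by 100 but not 400).)
June 2101: 30 − 21 = 9 days remain.
Then July (31), August (31): 31 + 31 = 62 days.
September 1–15, 2101: 15 days.
Residual: 86 days.
Total: 4103 days.
4103 mod 7 = 1, so 1 day after Wednesday is Thursday.

Thursday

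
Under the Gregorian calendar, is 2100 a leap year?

2100 is not a leap year (divisible by 100 but not 400).

No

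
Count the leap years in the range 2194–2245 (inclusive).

Years divisible by 4: 2196, 2200, …, 2244 — 13 in all.
Of these, 2200 is divisible by 100 but not 400, so not leap.
Leap years: 13 − 1 = 12.

12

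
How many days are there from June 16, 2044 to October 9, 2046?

845

Day-of-year of June 16, 2044: 168.
Day-of-year of October 9, 2046: 282.
2044 has 366 days, so 366 − 168 = 198 days remain in 2044.
Full years: 2045: 365. Sum = 365.
Total: 198 + 365 + 282 = 845 days.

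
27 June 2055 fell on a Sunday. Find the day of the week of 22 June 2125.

Friday

From June 27, 2055 to June 27, 2124: 69 years, of which 17 contain a Feb 29 — 52×365 + 17×366 = 25202 days.
(2100 is not a leap year (divisible by 100 but not 400).)
June 2124: 30 − 27 = 3 days remain.
Then 11 full months totalling 335 days.
June 1–22, 2125: 22 days.
Residual: 360 days.
Total: 25562 days.
25562 mod 7 = 5, so 5 days after Sunday is Friday.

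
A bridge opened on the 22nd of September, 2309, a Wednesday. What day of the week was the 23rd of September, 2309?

Thursday

Within September 2309: 23 − 22 = 1 day.
1 mod 7 = 1, so 1 day after Wednesday is Thursday.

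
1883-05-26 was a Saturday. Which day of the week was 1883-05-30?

Wednesday

Within May 1883: 30 − 26 = 4 days.
4 mod 7 = 4, so 4 days after Saturday is Wednesday.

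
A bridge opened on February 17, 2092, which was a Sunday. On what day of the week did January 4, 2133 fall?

From February 17, 2092 to February 17, 2132: 40 years, of which 9 contain a Feb 29 — 31×365 + 9×366 = 14609 days.
(2100 is not a leap year (divisible by 100 but not 400).)
February 2132: 29 − 17 = 12 days remain (2132 is a leap year, so February has 29 days).
Then 10 full months totalling 306 days.
January 1–4, 2133: 4 days.
Residual: 322 days.
Total: 14931 days.
14931 is a multiple of 7, so January 4, 2133 falls on the same weekday: Sunday.

Sunday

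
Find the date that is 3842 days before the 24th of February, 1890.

the 19th of August, 1879

Count 3842 days before February 24, 1890:
Day-of-year of August 19, 1879: 231.
Day-of-year of February 24, 1890: 55.
1879 has 365 days, so 365 − 231 = 134 days remain in 1879.
Full years 1880–1889: 7 common + 3 leap = 7×365 + 3×366 = 3653 days.
Total: 134 + 3653 + 55 = 3842 days.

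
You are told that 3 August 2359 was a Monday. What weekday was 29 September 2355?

Count forward from the earlier date (September 29, 2355) to the later (August 3, 2359):
September 29, 2355 → September 29, 2356: 366 days (2356 is a leap year).
September 29, 2356 → September 29, 2357: 365 days.
September 29, 2357 → September 29, 2358: 365 days.
September 2358: 30 − 29 = 1 day remains.
Then 10 full months totalling 304 days.
August 1–3, 2359: 3 days.
Residual: 308 days.
Total: 1404 days.
1404 mod 7 = 4, so 4 days before Monday is Thursday.

Thursday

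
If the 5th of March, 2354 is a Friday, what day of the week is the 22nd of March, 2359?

Day-of-year of March 5, 2354: 64.
Day-of-year of March 22, 2359: 81.
2354 has 365 days, so 365 − 64 = 301 days remain in 2354.
Full years: 2355: 365; 2356: 366; 2357: 365; 2358: 365. Sum = 1461.
Total: 301 + 1461 + 81 = 1843 days.
1843 mod 7 = 2, so 2 days after Friday is Sunday.

Sunday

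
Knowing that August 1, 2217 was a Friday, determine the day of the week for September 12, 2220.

Day-of-year of August 1, 2217: 213.
Day-of-year of September 12, 2220: 256.
2217 has 365 days, so 365 − 213 = 152 days remain in 2217.
Full years: 2218: 365; 2219: 365. Sum = 730.
Total: 152 + 730 + 256 = 1138 days.
1138 mod 7 = 4, so 4 days after Friday is Tuesday.

Tuesday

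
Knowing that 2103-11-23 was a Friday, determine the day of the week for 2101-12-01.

Count forward from the earlier date (December 1, 2101) to the later (November 23, 2103):
December 1, 2101 → December 1, 2102: 365 days.
December 2102: 31 − 1 = 30 days remain.
Then 10 full months totalling 304 days.
November 1–23, 2103: 23 days.
Residual: 357 days.
Total: 722 days.
722 mod 7 = 1, so 1 day before Friday is Thursday.

Thursday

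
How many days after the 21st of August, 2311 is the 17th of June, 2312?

August 2311: 31 − 21 = 10 days remain.
Then 9 full months totalling 274 days.
June 1–17, 2312: 17 days.
Residual: 301 days.
Total: 301 days.

301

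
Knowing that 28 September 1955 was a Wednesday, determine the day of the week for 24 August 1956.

Friday

September 1955: 30 − 28 = 2 days remain.
Then 10 full months totalling 305 days.
August 1–24, 1956: 24 days.
Total: 2 + 305 + 24 = 331 days.
331 mod 7 = 2, so 2 days after Wednesday is Friday.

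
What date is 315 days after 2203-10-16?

2204-08-26

Count 315 days after October 16, 2203:
October 2203: 31 − 16 = 15 days remain.
Then 9 full months totalling 274 days.
August 1–26, 2204: 26 days.
Residual: 315 days.
Total: 315 days.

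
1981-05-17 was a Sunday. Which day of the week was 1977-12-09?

Count forward from the earlier date (December 9, 1977) to the later (May 17, 1981):
December 9, 1977 → December 9, 1978: 365 days.
December 9, 1978 → December 9, 1979: 365 days.
December 9, 1979 → December 9, 1980: 366 days (1980 is a leap year).
December 1980: 31 − 9 = 22 days remain.
Then January (31), February 1981 (28), March (31), April (30): 31 + 28 + 31 + 30 = 120 days.
May 1–17, 1981: 17 days.
Residual: 159 days.
Total: 1255 days.
1255 mod 7 = 2, so 2 days before Sunday is Friday.

Friday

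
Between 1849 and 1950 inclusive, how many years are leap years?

24

Years divisible by 4: 1852, 1856, …, 1948 — 25 in all.
Of these, 1900 is divisible by 100 but not 400, so not leap.
Leap years: 25 − 1 = 24.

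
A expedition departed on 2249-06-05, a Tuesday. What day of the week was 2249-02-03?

Saturday

Count forward from the earlier date (February 3, 2249) to the later (June 5, 2249):
February 2249: 28 − 3 = 25 days remain (2249 is not a leap year, so February has 28 days).
Then March (31), April (30), May (31): 31 + 30 + 31 = 92 days.
June 1–5, 2249: 5 days.
Total: 25 + 92 + 5 = 122 days.
122 mod 7 = 3, so 3 days before Tuesday is Saturday.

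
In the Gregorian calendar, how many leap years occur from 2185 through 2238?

12

Years divisible by 4: 2188, 2192, …, 2236 — 13 in all.
Of these, 2200 is divisible by 100 but not 400, so not leap.
Leap years: 13 − 1 = 12.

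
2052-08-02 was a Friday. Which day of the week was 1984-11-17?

Count forward from the earlier date (November 17, 1984) to the later (August 2, 2052):
Day-of-year of November 17, 1984: 322.
Day-of-year of August 2, 2052: 215.
1984 has 366 days, so 366 − 322 = 44 days remain in 1984.
Full years 1985–2051: 51 common + 16 leap = 51×365 + 16×366 = 24471 days.
Total: 44 + 24471 + 215 = 24730 days.
24730 mod 7 = 6, so 6 days before Friday is Saturday.

Saturday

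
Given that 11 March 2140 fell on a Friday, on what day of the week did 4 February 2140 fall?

Thursday

Count forward from the earlier date (February 4, 2140) to the later (March 11, 2140):
February 2140: 29 − 4 = 25 days remain (2140 is a leap year, so February has 29 days).
March 1–11, 2140: 11 days.
Total: 25 + 11 = 36 days.
36 mod 7 = 1, so 1 day before Friday is Thursday.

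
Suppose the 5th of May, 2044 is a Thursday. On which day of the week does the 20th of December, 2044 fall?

May 2044: 31 − 5 = 26 days remain.
Then June (30), July (31), August (31), September (30), October (31), November (30): 30 + 31 + 31 + 30 + 31 + 30 = 183 days.
December 1–20, 2044: 20 days.
Total: 26 + 183 + 20 = 229 days.
229 mod 7 = 5, so 5 days after Thursday is Tuesday.

Tuesday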